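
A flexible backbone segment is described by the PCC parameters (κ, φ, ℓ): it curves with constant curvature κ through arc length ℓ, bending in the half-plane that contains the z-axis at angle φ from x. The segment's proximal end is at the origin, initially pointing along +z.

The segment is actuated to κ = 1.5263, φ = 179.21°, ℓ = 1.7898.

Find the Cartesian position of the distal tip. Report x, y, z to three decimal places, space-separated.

-1.256 0.017 0.261

θ = κ·ℓ = 1.5263 × 1.7898 = 2.73177 rad
ρ = (1 − cos θ)/κ = (1 − -0.91719)/1.5263 = 1.25610
z = sin θ / κ = 0.39845/1.5263 = 0.26105
x = ρ cos φ = 1.25610 × cos(179.21°) = -1.25599
y = ρ sin φ = 1.25610 × sin(179.21°) = 0.01732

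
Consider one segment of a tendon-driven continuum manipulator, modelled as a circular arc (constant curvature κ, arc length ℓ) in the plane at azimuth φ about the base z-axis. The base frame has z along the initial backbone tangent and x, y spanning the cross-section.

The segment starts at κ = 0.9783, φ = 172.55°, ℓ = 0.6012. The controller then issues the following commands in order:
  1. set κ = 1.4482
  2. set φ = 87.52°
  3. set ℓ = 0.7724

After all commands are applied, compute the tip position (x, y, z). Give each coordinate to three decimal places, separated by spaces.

initial: κ=0.9783, φ=172.55°, ℓ=0.6012
cmd 1: set κ=1.4482 → (κ,φ,ℓ)=(1.4482,172.55°,0.6012) → tip=(-0.2435,0.0318,0.5281)
cmd 2: set φ=87.52° → (κ,φ,ℓ)=(1.4482,87.52°,0.6012) → tip=(0.0106,0.2454,0.5281)
cmd 3: set ℓ=0.7724 → (κ,φ,ℓ)=(1.4482,87.52°,0.7724) → tip=(0.0168,0.3884,0.6211)

0.017 0.388 0.621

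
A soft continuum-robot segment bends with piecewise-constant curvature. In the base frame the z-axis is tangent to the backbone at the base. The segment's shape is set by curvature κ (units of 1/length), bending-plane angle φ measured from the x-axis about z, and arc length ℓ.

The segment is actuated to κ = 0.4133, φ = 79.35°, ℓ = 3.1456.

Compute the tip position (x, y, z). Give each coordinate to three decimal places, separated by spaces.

θ = κ·ℓ = 0.4133 × 3.1456 = 1.30008 rad
ρ = (1 − cos θ)/κ = (1 − 0.26743)/0.4133 = 1.77250
z = sin θ / κ = 0.96358/0.4133 = 2.33143
x = ρ cos φ = 1.77250 × cos(79.35°) = 0.32757
y = ρ sin φ = 1.77250 × sin(79.35°) = 1.74197

0.328 1.742 2.331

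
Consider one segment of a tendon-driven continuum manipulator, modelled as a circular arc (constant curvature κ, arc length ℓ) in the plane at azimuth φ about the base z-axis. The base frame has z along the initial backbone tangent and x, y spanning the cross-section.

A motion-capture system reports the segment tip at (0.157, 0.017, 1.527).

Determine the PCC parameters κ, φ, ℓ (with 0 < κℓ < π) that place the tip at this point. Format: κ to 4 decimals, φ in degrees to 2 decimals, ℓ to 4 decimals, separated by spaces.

0.1340 6.18 1.5379

ρ = √(x²+y²) = √(0.157² + 0.017²) = 0.15792
φ = atan2(y, x) mod 360° = atan2(0.017, 0.157) = 6.1799°
|p|² = ρ² + z² = 0.15792² + 1.527² = 2.35667
κ = 2ρ / |p|² = 2×0.15792 / 2.35667 = 0.13402
θ = 2·atan2(ρ, z) = 2·atan2(0.15792, 1.527) = 0.20610 rad
ℓ = θ/κ = 0.20610/0.13402 = 1.53786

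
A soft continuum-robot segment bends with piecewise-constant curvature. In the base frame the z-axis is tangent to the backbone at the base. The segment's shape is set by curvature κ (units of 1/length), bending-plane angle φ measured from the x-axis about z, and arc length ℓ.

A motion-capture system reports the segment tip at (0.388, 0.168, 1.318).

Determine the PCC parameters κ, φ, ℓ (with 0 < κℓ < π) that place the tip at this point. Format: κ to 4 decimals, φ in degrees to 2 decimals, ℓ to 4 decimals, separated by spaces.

ρ = √(x²+y²) = √(0.388² + 0.168²) = 0.42281
φ = atan2(y, x) mod 360° = atan2(0.168, 0.388) = 23.4121°
|p|² = ρ² + z² = 0.42281² + 1.318² = 1.91589
κ = 2ρ / |p|² = 2×0.42281 / 1.91589 = 0.44137
θ = 2·atan2(ρ, z) = 2·atan2(0.42281, 1.318) = 0.62085 rad
ℓ = θ/κ = 0.62085/0.44137 = 1.40664

0.4414 23.41 1.4066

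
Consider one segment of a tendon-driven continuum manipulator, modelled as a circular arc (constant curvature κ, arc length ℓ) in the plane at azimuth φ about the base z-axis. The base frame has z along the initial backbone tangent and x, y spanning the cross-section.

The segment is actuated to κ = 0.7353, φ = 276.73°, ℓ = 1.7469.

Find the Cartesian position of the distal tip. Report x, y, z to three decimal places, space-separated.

θ = κ·ℓ = 0.7353 × 1.7469 = 1.28450 rad
ρ = (1 − cos θ)/κ = (1 − 0.28241)/0.7353 = 0.97592
z = sin θ / κ = 0.95930/0.7353 = 1.30463
x = ρ cos φ = 0.97592 × cos(276.73°) = 0.11437
y = ρ sin φ = 0.97592 × sin(276.73°) = -0.96920

0.114 -0.969 1.305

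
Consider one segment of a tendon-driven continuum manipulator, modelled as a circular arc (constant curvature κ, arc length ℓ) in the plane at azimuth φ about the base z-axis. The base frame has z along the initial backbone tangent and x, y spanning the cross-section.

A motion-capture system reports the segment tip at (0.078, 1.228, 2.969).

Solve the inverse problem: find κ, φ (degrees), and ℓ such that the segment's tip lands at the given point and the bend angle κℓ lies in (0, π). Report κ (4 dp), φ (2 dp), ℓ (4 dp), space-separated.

ρ = √(x²+y²) = √(0.078² + 1.228²) = 1.23047
φ = atan2(y, x) mod 360° = atan2(1.228, 0.078) = 86.3656°
|p|² = ρ² + z² = 1.23047² + 2.969² = 10.32903
κ = 2ρ / |p|² = 2×1.23047 / 10.32903 = 0.23826
θ = 2·atan2(ρ, z) = 2·atan2(1.23047, 2.969) = 0.78579 rad
ℓ = θ/κ = 0.78579/0.23826 = 3.29808

0.2383 86.37 3.2981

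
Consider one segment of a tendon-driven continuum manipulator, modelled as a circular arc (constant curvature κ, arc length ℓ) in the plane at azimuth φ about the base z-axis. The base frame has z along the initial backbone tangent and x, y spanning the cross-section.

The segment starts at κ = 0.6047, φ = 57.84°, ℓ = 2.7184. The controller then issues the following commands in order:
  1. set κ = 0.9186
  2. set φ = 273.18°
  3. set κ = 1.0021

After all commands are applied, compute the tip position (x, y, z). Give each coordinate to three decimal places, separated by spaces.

0.106 -1.907 0.405

initial: κ=0.6047, φ=57.84°, ℓ=2.7184
cmd 1: set κ=0.9186 → (κ,φ,ℓ)=(0.9186,57.84°,2.7184) → tip=(1.0427,1.6583,0.6540)
cmd 2: set φ=273.18° → (κ,φ,ℓ)=(0.9186,273.18°,2.7184) → tip=(0.1087,-1.9559,0.6540)
cmd 3: set κ=1.0021 → (κ,φ,ℓ)=(1.0021,273.18°,2.7184) → tip=(0.1060,-1.9072,0.4046)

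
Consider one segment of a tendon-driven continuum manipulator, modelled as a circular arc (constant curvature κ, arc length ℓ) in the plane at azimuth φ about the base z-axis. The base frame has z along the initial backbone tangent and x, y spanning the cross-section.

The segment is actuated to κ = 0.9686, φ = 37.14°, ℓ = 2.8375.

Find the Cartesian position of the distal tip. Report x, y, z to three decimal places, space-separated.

θ = κ·ℓ = 0.9686 × 2.8375 = 2.74840 rad
ρ = (1 − cos θ)/κ = (1 − -0.92369)/0.9686 = 1.98605
z = sin θ / κ = 0.38314/0.9686 = 0.39556
x = ρ cos φ = 1.98605 × cos(37.14°) = 1.58321
y = ρ sin φ = 1.98605 × sin(37.14°) = 1.19911

1.583 1.199 0.396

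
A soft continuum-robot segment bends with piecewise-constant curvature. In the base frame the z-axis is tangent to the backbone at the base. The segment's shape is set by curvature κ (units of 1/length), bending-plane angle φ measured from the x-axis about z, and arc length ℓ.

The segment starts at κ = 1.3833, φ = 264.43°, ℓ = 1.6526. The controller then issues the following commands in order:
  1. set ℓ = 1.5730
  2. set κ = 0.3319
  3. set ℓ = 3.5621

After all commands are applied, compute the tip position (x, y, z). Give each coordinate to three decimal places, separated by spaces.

initial: κ=1.3833, φ=264.43°, ℓ=1.6526
cmd 1: set ℓ=1.5730 → (κ,φ,ℓ)=(1.3833,264.43°,1.5730) → tip=(-0.1101,-1.1288,0.5945)
cmd 2: set κ=0.3319 → (κ,φ,ℓ)=(0.3319,264.43°,1.5730) → tip=(-0.0390,-0.3995,1.5025)
cmd 3: set ℓ=3.5621 → (κ,φ,ℓ)=(0.3319,264.43°,3.5621) → tip=(-0.1817,-1.8627,2.7884)

-0.182 -1.863 2.788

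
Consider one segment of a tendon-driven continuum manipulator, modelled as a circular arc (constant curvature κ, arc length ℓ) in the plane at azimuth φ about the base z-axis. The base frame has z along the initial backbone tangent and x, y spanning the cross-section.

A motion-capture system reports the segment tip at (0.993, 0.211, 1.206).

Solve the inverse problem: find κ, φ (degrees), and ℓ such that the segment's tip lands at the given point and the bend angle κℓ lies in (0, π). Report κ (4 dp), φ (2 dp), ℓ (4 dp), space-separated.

0.8170 12.00 1.7128

ρ = √(x²+y²) = √(0.993² + 0.211²) = 1.01517
φ = atan2(y, x) mod 360° = atan2(0.211, 0.993) = 11.9962°
|p|² = ρ² + z² = 1.01517² + 1.206² = 2.48501
κ = 2ρ / |p|² = 2×1.01517 / 2.48501 = 0.81704
θ = 2·atan2(ρ, z) = 2·atan2(1.01517, 1.206) = 1.39939 rad
ℓ = θ/κ = 1.39939/0.81704 = 1.71276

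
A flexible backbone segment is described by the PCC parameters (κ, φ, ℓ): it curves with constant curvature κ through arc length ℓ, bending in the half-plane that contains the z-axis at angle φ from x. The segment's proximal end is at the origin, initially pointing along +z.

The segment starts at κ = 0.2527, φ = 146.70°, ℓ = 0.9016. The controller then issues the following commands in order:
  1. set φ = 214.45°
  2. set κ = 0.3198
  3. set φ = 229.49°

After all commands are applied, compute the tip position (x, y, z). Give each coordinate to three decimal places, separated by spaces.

-0.084 -0.098 0.889

initial: κ=0.2527, φ=146.70°, ℓ=0.9016
cmd 1: set φ=214.45° → (κ,φ,ℓ)=(0.2527,214.45°,0.9016) → tip=(-0.0843,-0.0578,0.8938)
cmd 2: set κ=0.3198 → (κ,φ,ℓ)=(0.3198,214.45°,0.9016) → tip=(-0.1064,-0.0730,0.8892)
cmd 3: set φ=229.49° → (κ,φ,ℓ)=(0.3198,229.49°,0.9016) → tip=(-0.0838,-0.0981,0.8892)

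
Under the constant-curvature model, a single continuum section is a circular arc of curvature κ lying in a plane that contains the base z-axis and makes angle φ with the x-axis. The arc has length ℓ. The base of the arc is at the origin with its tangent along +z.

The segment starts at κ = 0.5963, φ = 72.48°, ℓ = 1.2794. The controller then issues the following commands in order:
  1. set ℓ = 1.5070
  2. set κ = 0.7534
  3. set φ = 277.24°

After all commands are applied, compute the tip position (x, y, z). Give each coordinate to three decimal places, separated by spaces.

initial: κ=0.5963, φ=72.48°, ℓ=1.2794
cmd 1: set ℓ=1.5070 → (κ,φ,ℓ)=(0.5963,72.48°,1.5070) → tip=(0.1905,0.6034,1.3122)
cmd 2: set κ=0.7534 → (κ,φ,ℓ)=(0.7534,72.48°,1.5070) → tip=(0.2310,0.7319,1.2035)
cmd 3: set φ=277.24° → (κ,φ,ℓ)=(0.7534,277.24°,1.5070) → tip=(0.0967,-0.7613,1.2035)

0.097 -0.761 1.203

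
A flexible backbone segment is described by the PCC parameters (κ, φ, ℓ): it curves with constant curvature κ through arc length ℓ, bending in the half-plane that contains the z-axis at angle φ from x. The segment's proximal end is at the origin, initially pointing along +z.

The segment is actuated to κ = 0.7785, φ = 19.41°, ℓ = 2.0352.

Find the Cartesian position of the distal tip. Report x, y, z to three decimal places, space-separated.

1.228 0.433 1.284

θ = κ·ℓ = 0.7785 × 2.0352 = 1.58440 rad
ρ = (1 − cos θ)/κ = (1 − -0.01361)/0.7785 = 1.30200
z = sin θ / κ = 0.99991/0.7785 = 1.28440
x = ρ cos φ = 1.30200 × cos(19.41°) = 1.22800
y = ρ sin φ = 1.30200 × sin(19.41°) = 0.43269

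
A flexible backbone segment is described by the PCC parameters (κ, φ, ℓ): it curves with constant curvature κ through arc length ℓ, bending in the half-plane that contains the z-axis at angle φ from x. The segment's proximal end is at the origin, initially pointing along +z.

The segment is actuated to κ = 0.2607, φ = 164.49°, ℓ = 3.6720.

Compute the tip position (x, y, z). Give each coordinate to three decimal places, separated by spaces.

-1.568 0.435 3.136

θ = κ·ℓ = 0.2607 × 3.6720 = 0.95729 rad
ρ = (1 − cos θ)/κ = (1 − 0.57574)/0.2607 = 1.62740
z = sin θ / κ = 0.81763/0.2607 = 3.13630
x = ρ cos φ = 1.62740 × cos(164.49°) = -1.56813
y = ρ sin φ = 1.62740 × sin(164.49°) = 0.43518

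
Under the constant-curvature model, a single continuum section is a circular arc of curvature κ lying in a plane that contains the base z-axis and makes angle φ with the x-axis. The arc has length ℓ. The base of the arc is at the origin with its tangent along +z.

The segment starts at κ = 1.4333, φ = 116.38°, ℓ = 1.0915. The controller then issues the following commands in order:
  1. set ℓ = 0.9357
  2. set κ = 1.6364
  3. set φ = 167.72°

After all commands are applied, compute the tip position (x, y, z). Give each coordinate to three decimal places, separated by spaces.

initial: κ=1.4333, φ=116.38°, ℓ=1.0915
cmd 1: set ℓ=0.9357 → (κ,φ,ℓ)=(1.4333,116.38°,0.9357) → tip=(-0.2394,0.4828,0.6794)
cmd 2: set κ=1.6364 → (κ,φ,ℓ)=(1.6364,116.38°,0.9357) → tip=(-0.2608,0.5258,0.6106)
cmd 3: set φ=167.72° → (κ,φ,ℓ)=(1.6364,167.72°,0.9357) → tip=(-0.5735,0.1248,0.6106)

-0.573 0.125 0.611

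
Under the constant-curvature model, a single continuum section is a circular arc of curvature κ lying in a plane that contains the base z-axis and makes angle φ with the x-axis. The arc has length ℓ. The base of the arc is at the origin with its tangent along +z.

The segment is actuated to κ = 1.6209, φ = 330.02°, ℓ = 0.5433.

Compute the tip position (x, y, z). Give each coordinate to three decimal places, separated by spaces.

θ = κ·ℓ = 1.6209 × 0.5433 = 0.88063 rad
ρ = (1 − cos θ)/κ = (1 − 0.63666)/1.6209 = 0.22416
z = sin θ / κ = 0.77114/1.6209 = 0.47575
x = ρ cos φ = 0.22416 × cos(330.02°) = 0.19417
y = ρ sin φ = 0.22416 × sin(330.02°) = -0.11201

0.194 -0.112 0.476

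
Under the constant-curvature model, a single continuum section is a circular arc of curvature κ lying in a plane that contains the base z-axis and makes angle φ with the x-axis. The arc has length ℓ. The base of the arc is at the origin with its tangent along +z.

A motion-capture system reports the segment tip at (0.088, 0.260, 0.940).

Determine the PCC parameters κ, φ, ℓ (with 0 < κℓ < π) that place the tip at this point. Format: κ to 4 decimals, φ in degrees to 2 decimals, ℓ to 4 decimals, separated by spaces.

ρ = √(x²+y²) = √(0.088² + 0.260²) = 0.27449
φ = atan2(y, x) mod 360° = atan2(0.260, 0.088) = 71.3010°
|p|² = ρ² + z² = 0.27449² + 0.940² = 0.95894
κ = 2ρ / |p|² = 2×0.27449 / 0.95894 = 0.57248
θ = 2·atan2(ρ, z) = 2·atan2(0.27449, 0.940) = 0.56822 rad
ℓ = θ/κ = 0.56822/0.57248 = 0.99256

0.5725 71.30 0.9926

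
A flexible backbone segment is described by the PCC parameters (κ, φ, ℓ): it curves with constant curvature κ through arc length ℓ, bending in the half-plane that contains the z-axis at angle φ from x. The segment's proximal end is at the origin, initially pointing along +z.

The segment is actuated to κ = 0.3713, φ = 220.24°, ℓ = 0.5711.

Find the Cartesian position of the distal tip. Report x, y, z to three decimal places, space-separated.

θ = κ·ℓ = 0.3713 × 0.5711 = 0.21205 rad
ρ = (1 − cos θ)/κ = (1 − 0.97760)/0.3713 = 0.06032
z = sin θ / κ = 0.21046/0.3713 = 0.56683
x = ρ cos φ = 0.06032 × cos(220.24°) = -0.04605
y = ρ sin φ = 0.06032 × sin(220.24°) = -0.03897

-0.046 -0.039 0.567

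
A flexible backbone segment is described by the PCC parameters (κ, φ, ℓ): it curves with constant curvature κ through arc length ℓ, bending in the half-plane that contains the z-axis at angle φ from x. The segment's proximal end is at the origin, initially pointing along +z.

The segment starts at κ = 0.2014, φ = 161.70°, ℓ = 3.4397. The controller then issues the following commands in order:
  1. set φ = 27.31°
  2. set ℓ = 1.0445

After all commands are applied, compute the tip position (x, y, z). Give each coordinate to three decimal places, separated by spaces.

0.097 0.050 1.037

initial: κ=0.2014, φ=161.70°, ℓ=3.4397
cmd 1: set φ=27.31° → (κ,φ,ℓ)=(0.2014,27.31°,3.4397) → tip=(1.0170,0.5251,3.1711)
cmd 2: set ℓ=1.0445 → (κ,φ,ℓ)=(0.2014,27.31°,1.0445) → tip=(0.0973,0.0502,1.0368)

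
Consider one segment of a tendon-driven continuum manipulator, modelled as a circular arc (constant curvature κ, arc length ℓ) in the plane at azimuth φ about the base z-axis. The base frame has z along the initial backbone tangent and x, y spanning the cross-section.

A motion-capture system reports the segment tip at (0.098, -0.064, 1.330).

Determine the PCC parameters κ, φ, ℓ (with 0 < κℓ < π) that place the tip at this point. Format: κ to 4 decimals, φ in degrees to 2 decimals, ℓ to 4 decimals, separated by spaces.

0.1313 326.85 1.3369

ρ = √(x²+y²) = √(0.098² + -0.064²) = 0.11705
φ = atan2(y, x) mod 360° = atan2(-0.064, 0.098) = 326.8530°
|p|² = ρ² + z² = 0.11705² + 1.330² = 1.78260
κ = 2ρ / |p|² = 2×0.11705 / 1.78260 = 0.13132
θ = 2·atan2(ρ, z) = 2·atan2(0.11705, 1.330) = 0.17556 rad
ℓ = θ/κ = 0.17556/0.13132 = 1.33686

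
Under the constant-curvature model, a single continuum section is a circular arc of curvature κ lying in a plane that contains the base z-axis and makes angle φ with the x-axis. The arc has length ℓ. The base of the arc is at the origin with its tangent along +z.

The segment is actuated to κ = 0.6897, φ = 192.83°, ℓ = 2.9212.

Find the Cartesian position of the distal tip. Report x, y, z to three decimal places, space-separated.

θ = κ·ℓ = 0.6897 × 2.9212 = 2.01475 rad
ρ = (1 − cos θ)/κ = (1 − -0.42951)/0.6897 = 2.07266
z = sin θ / κ = 0.90306/0.6897 = 1.30935
x = ρ cos φ = 2.07266 × cos(192.83°) = -2.02091
y = ρ sin φ = 2.07266 × sin(192.83°) = -0.46025

-2.021 -0.460 1.309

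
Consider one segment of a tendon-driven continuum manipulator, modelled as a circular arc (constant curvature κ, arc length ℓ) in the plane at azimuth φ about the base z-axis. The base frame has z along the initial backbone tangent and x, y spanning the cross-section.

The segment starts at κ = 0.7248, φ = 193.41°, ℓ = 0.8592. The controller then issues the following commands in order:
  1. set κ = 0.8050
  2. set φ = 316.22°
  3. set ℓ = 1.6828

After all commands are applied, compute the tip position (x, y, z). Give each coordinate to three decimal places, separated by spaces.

initial: κ=0.7248, φ=193.41°, ℓ=0.8592
cmd 1: set κ=0.8050 → (κ,φ,ℓ)=(0.8050,193.41°,0.8592) → tip=(-0.2777,-0.0662,0.7923)
cmd 2: set φ=316.22° → (κ,φ,ℓ)=(0.8050,316.22°,0.8592) → tip=(0.2061,-0.1975,0.7923)
cmd 3: set ℓ=1.6828 → (κ,φ,ℓ)=(0.8050,316.22°,1.6828) → tip=(0.7045,-0.6752,1.2133)

0.705 -0.675 1.213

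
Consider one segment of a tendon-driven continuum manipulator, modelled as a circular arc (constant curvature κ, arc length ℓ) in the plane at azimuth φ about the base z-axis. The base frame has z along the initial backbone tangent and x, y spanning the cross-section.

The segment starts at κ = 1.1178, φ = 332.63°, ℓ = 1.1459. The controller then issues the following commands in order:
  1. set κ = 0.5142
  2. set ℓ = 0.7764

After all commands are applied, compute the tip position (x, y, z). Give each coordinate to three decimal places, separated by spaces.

0.136 -0.070 0.756

initial: κ=1.1178, φ=332.63°, ℓ=1.1459
cmd 1: set κ=0.5142 → (κ,φ,ℓ)=(0.5142,332.63°,1.1459) → tip=(0.2912,-0.1508,1.0807)
cmd 2: set ℓ=0.7764 → (κ,φ,ℓ)=(0.5142,332.63°,0.7764) → tip=(0.1358,-0.0703,0.7559)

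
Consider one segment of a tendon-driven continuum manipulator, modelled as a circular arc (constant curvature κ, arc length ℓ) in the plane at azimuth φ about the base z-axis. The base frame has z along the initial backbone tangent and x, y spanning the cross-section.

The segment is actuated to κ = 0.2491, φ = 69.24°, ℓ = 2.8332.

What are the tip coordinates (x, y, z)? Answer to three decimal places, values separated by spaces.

0.340 0.897 2.604

θ = κ·ℓ = 0.2491 × 2.8332 = 0.70575 rad
ρ = (1 − cos θ)/κ = (1 − 0.76113)/0.2491 = 0.95895
z = sin θ / κ = 0.64860/0.2491 = 2.60379
x = ρ cos φ = 0.95895 × cos(69.24°) = 0.33990
y = ρ sin φ = 0.95895 × sin(69.24°) = 0.89669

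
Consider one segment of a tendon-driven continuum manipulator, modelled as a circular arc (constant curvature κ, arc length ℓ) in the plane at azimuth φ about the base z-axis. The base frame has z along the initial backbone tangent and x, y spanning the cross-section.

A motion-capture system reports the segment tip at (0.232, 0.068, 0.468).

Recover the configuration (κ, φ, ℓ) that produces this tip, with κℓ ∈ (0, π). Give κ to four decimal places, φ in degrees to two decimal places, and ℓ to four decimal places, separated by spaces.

ρ = √(x²+y²) = √(0.232² + 0.068²) = 0.24176
φ = atan2(y, x) mod 360° = atan2(0.068, 0.232) = 16.3360°
|p|² = ρ² + z² = 0.24176² + 0.468² = 0.27747
κ = 2ρ / |p|² = 2×0.24176 / 0.27747 = 1.74259
θ = 2·atan2(ρ, z) = 2·atan2(0.24176, 0.468) = 0.95365 rad
ℓ = θ/κ = 0.95365/1.74259 = 0.54726

1.7426 16.34 0.5473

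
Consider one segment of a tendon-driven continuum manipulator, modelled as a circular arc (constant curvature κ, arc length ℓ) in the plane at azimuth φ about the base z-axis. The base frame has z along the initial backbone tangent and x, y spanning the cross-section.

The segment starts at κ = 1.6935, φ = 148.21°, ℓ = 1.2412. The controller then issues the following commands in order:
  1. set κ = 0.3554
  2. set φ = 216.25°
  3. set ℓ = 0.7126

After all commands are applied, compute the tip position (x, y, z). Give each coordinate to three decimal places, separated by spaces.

-0.072 -0.053 0.705

initial: κ=1.6935, φ=148.21°, ℓ=1.2412
cmd 1: set κ=0.3554 → (κ,φ,ℓ)=(0.3554,148.21°,1.2412) → tip=(-0.2289,0.1419,1.2013)
cmd 2: set φ=216.25° → (κ,φ,ℓ)=(0.3554,216.25°,1.2412) → tip=(-0.2172,-0.1593,1.2013)
cmd 3: set ℓ=0.7126 → (κ,φ,ℓ)=(0.3554,216.25°,0.7126) → tip=(-0.0724,-0.0531,0.7050)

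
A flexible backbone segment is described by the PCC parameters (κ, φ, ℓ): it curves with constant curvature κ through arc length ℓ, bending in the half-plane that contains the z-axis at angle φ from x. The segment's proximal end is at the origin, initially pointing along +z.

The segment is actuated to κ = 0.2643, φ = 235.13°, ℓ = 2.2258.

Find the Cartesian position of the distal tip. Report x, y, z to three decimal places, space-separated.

-0.364 -0.522 2.100

θ = κ·ℓ = 0.2643 × 2.2258 = 0.58828 rad
ρ = (1 − cos θ)/κ = (1 − 0.83190)/0.2643 = 0.63603
z = sin θ / κ = 0.55493/0.2643 = 2.09962
x = ρ cos φ = 0.63603 × cos(235.13°) = -0.36363
y = ρ sin φ = 0.63603 × sin(235.13°) = -0.52183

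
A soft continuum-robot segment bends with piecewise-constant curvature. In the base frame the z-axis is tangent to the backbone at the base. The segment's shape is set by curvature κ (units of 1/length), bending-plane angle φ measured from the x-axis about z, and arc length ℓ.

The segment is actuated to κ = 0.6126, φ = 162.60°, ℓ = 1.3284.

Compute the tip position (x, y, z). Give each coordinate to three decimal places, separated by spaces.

-0.488 0.153 1.187

θ = κ·ℓ = 0.6126 × 1.3284 = 0.81378 rad
ρ = (1 − cos θ)/κ = (1 − 0.68676)/0.6126 = 0.51133
z = sin θ / κ = 0.72689/0.6126 = 1.18656
x = ρ cos φ = 0.51133 × cos(162.60°) = -0.48793
y = ρ sin φ = 0.51133 × sin(162.60°) = 0.15291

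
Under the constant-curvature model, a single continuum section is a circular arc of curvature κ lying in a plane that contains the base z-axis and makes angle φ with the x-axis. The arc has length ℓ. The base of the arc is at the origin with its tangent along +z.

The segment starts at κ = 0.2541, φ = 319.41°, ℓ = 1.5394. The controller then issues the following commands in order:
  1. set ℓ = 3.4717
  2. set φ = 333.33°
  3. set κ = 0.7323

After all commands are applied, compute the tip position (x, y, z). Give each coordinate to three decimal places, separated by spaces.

2.228 -1.119 0.770

initial: κ=0.2541, φ=319.41°, ℓ=1.5394
cmd 1: set ℓ=3.4717 → (κ,φ,ℓ)=(0.2541,319.41°,3.4717) → tip=(1.0894,-0.9334,3.0386)
cmd 2: set φ=333.33° → (κ,φ,ℓ)=(0.2541,333.33°,3.4717) → tip=(1.2819,-0.6439,3.0386)
cmd 3: set κ=0.7323 → (κ,φ,ℓ)=(0.7323,333.33°,3.4717) → tip=(2.2279,-1.1191,0.7702)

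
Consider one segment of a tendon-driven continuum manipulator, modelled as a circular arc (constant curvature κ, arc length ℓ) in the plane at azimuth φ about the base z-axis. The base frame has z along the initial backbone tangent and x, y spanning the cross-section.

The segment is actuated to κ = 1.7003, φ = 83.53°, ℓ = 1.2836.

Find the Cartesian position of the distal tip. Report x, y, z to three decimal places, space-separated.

0.104 0.920 0.481

θ = κ·ℓ = 1.7003 × 1.2836 = 2.18251 rad
ρ = (1 − cos θ)/κ = (1 − -0.57427)/1.7003 = 0.92588
z = sin θ / κ = 0.81867/1.7003 = 0.48148
x = ρ cos φ = 0.92588 × cos(83.53°) = 0.10433
y = ρ sin φ = 0.92588 × sin(83.53°) = 0.91998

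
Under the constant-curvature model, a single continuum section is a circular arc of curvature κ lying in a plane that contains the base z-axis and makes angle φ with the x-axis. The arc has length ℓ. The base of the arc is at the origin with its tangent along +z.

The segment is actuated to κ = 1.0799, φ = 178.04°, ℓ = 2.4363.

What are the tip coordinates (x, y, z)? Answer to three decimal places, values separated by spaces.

θ = κ·ℓ = 1.0799 × 2.4363 = 2.63096 rad
ρ = (1 − cos θ)/κ = (1 − -0.87244)/1.0799 = 1.73390
z = sin θ / κ = 0.48873/1.0799 = 0.45257
x = ρ cos φ = 1.73390 × cos(178.04°) = -1.73288
y = ρ sin φ = 1.73390 × sin(178.04°) = 0.05930

-1.733 0.059 0.453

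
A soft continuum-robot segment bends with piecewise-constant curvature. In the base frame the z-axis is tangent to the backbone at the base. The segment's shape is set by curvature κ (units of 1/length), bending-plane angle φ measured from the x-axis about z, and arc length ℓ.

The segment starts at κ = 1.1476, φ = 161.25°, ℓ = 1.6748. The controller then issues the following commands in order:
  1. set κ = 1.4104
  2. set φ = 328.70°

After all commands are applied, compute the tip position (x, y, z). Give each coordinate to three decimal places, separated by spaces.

initial: κ=1.1476, φ=161.25°, ℓ=1.6748
cmd 1: set κ=1.4104 → (κ,φ,ℓ)=(1.4104,161.25°,1.6748) → tip=(-1.1489,0.3900,0.4984)
cmd 2: set φ=328.70° → (κ,φ,ℓ)=(1.4104,328.70°,1.6748) → tip=(1.0368,-0.6304,0.4984)

1.037 -0.630 0.498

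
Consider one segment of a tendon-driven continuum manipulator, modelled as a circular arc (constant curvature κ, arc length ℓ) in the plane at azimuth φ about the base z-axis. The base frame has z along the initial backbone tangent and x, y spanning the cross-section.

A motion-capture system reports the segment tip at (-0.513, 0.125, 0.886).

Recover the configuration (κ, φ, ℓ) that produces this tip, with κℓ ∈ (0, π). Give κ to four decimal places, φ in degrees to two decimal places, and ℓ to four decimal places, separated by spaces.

ρ = √(x²+y²) = √(-0.513² + 0.125²) = 0.52801
φ = atan2(y, x) mod 360° = atan2(0.125, -0.513) = 166.3059°
|p|² = ρ² + z² = 0.52801² + 0.886² = 1.06379
κ = 2ρ / |p|² = 2×0.52801 / 1.06379 = 0.99269
θ = 2·atan2(ρ, z) = 2·atan2(0.52801, 0.886) = 1.07487 rad
ℓ = θ/κ = 1.07487/0.99269 = 1.08278

0.9927 166.31 1.0828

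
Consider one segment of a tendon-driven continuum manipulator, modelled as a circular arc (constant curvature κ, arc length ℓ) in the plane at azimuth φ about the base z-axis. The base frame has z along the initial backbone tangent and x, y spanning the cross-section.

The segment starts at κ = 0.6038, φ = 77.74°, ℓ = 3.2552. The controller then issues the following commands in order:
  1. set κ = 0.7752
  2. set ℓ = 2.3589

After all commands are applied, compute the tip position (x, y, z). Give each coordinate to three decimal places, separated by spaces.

initial: κ=0.6038, φ=77.74°, ℓ=3.2552
cmd 1: set κ=0.7752 → (κ,φ,ℓ)=(0.7752,77.74°,3.2552) → tip=(0.4972,2.2879,0.7476)
cmd 2: set ℓ=2.3589 → (κ,φ,ℓ)=(0.7752,77.74°,2.3589) → tip=(0.3438,1.5820,1.2474)

0.344 1.582 1.247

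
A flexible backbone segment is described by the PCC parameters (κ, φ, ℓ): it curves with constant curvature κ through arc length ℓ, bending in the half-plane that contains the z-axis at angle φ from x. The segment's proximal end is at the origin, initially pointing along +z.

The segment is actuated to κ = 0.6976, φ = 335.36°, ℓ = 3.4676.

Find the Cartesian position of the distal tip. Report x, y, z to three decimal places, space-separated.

θ = κ·ℓ = 0.6976 × 3.4676 = 2.41900 rad
ρ = (1 − cos θ)/κ = (1 − -0.75009)/0.6976 = 2.50873
z = sin θ / κ = 0.66133/0.6976 = 0.94801
x = ρ cos φ = 2.50873 × cos(335.36°) = 2.28030
y = ρ sin φ = 2.50873 × sin(335.36°) = -1.04593

2.280 -1.046 0.948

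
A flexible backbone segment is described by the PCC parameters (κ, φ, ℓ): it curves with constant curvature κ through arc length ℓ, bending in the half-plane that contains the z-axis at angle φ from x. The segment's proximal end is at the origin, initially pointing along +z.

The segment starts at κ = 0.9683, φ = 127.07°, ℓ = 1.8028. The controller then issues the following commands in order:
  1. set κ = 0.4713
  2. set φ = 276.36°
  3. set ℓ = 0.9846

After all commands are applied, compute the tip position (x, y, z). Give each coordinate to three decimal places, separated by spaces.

0.025 -0.223 0.950

initial: κ=0.9683, φ=127.07°, ℓ=1.8028
cmd 1: set κ=0.4713 → (κ,φ,ℓ)=(0.4713,127.07°,1.8028) → tip=(-0.4346,0.5752,1.5936)
cmd 2: set φ=276.36° → (κ,φ,ℓ)=(0.4713,276.36°,1.8028) → tip=(0.0799,-0.7165,1.5936)
cmd 3: set ℓ=0.9846 → (κ,φ,ℓ)=(0.4713,276.36°,0.9846) → tip=(0.0249,-0.2230,0.9496)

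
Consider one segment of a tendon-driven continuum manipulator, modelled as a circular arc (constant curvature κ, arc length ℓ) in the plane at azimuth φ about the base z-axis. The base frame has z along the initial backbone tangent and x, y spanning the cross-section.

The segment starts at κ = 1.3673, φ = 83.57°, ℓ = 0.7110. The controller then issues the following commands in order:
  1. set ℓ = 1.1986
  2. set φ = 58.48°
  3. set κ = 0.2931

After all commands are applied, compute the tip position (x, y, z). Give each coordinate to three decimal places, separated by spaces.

initial: κ=1.3673, φ=83.57°, ℓ=0.7110
cmd 1: set ℓ=1.1986 → (κ,φ,ℓ)=(1.3673,83.57°,1.1986) → tip=(0.0875,0.7762,0.7297)
cmd 2: set φ=58.48° → (κ,φ,ℓ)=(1.3673,58.48°,1.1986) → tip=(0.4084,0.6659,0.7297)
cmd 3: set κ=0.2931 → (κ,φ,ℓ)=(0.2931,58.48°,1.1986) → tip=(0.1089,0.1776,1.1741)

0.109 0.178 1.174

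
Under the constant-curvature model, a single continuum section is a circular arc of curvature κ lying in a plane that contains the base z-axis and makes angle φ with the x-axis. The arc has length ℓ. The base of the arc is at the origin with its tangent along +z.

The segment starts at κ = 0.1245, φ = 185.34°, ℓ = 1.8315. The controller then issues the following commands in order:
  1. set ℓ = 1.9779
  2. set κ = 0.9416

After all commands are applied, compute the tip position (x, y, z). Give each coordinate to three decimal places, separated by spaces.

initial: κ=0.1245, φ=185.34°, ℓ=1.8315
cmd 1: set ℓ=1.9779 → (κ,φ,ℓ)=(0.1245,185.34°,1.9779) → tip=(-0.2412,-0.0225,1.9580)
cmd 2: set κ=0.9416 → (κ,φ,ℓ)=(0.9416,185.34°,1.9779) → tip=(-1.3614,-0.1273,1.0172)

-1.361 -0.127 1.017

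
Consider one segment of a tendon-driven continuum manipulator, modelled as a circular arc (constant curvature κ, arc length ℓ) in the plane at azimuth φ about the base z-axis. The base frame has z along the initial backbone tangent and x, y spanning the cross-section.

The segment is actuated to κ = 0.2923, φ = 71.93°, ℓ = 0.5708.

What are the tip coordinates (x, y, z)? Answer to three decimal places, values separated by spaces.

0.015 0.045 0.568

θ = κ·ℓ = 0.2923 × 0.5708 = 0.16684 rad
ρ = (1 − cos θ)/κ = (1 − 0.98611)/0.2923 = 0.04751
z = sin θ / κ = 0.16607/0.2923 = 0.56816
x = ρ cos φ = 0.04751 × cos(71.93°) = 0.01474
y = ρ sin φ = 0.04751 × sin(71.93°) = 0.04516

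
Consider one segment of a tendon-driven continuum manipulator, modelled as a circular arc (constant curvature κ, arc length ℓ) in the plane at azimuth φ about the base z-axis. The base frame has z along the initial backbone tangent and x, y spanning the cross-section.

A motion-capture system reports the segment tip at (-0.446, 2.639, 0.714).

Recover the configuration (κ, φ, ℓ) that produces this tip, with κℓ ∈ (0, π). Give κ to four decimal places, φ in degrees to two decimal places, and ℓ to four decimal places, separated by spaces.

ρ = √(x²+y²) = √(-0.446² + 2.639²) = 2.67642
φ = atan2(y, x) mod 360° = atan2(2.639, -0.446) = 99.5925°
|p|² = ρ² + z² = 2.67642² + 0.714² = 7.67303
κ = 2ρ / |p|² = 2×2.67642 / 7.67303 = 0.69762
θ = 2·atan2(ρ, z) = 2·atan2(2.67642, 0.714) = 2.62019 rad
ℓ = θ/κ = 2.62019/0.69762 = 3.75591

0.6976 99.59 3.7559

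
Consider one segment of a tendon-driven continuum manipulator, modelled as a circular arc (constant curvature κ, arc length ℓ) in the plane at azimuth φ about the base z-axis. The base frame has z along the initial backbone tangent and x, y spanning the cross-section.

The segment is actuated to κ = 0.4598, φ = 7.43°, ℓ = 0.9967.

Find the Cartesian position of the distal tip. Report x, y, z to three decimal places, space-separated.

θ = κ·ℓ = 0.4598 × 0.9967 = 0.45828 rad
ρ = (1 − cos θ)/κ = (1 − 0.89681)/0.4598 = 0.22442
z = sin θ / κ = 0.44241/0.4598 = 0.96218
x = ρ cos φ = 0.22442 × cos(7.43°) = 0.22253
y = ρ sin φ = 0.22442 × sin(7.43°) = 0.02902

0.223 0.029 0.962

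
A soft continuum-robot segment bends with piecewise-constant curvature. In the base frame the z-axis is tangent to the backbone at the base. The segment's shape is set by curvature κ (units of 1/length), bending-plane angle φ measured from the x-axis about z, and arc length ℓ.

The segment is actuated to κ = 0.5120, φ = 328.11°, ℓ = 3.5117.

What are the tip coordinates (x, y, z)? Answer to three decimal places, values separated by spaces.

θ = κ·ℓ = 0.5120 × 3.5117 = 1.79799 rad
ρ = (1 − cos θ)/κ = (1 − -0.22524)/0.5120 = 2.39306
z = sin θ / κ = 0.97430/0.5120 = 1.90293
x = ρ cos φ = 2.39306 × cos(328.11°) = 2.03186
y = ρ sin φ = 2.39306 × sin(328.11°) = -1.26423

2.032 -1.264 1.903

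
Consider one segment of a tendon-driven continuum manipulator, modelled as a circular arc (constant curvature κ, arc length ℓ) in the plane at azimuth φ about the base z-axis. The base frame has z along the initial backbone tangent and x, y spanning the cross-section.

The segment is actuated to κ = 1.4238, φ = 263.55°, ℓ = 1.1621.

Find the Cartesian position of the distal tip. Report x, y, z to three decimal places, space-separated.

-0.086 -0.756 0.700

θ = κ·ℓ = 1.4238 × 1.1621 = 1.65460 rad
ρ = (1 − cos θ)/κ = (1 − -0.08370)/1.4238 = 0.76113
z = sin θ / κ = 0.99649/1.4238 = 0.69988
x = ρ cos φ = 0.76113 × cos(263.55°) = -0.08550
y = ρ sin φ = 0.76113 × sin(263.55°) = -0.75632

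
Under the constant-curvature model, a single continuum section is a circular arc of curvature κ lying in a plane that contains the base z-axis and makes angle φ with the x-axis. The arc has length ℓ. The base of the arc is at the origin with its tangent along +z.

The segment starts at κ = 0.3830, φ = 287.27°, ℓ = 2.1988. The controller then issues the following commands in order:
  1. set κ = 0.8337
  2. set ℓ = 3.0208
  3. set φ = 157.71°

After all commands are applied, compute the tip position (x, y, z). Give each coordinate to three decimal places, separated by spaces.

initial: κ=0.3830, φ=287.27°, ℓ=2.1988
cmd 1: set κ=0.8337 → (κ,φ,ℓ)=(0.8337,287.27°,2.1988) → tip=(0.4484,-1.4424,1.1584)
cmd 2: set ℓ=3.0208 → (κ,φ,ℓ)=(0.8337,287.27°,3.0208) → tip=(0.6453,-2.0755,0.7000)
cmd 3: set φ=157.71° → (κ,φ,ℓ)=(0.8337,157.71°,3.0208) → tip=(-2.0111,0.8244,0.7000)

-2.011 0.824 0.700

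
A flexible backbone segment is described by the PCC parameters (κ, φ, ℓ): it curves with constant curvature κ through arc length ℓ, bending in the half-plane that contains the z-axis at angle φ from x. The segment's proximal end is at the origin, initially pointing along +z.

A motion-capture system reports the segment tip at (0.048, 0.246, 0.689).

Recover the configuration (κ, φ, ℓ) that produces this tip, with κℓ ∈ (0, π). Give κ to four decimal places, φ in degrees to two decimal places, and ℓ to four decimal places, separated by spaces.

ρ = √(x²+y²) = √(0.048² + 0.246²) = 0.25064
φ = atan2(y, x) mod 360° = atan2(0.246, 0.048) = 78.9591°
|p|² = ρ² + z² = 0.25064² + 0.689² = 0.53754
κ = 2ρ / |p|² = 2×0.25064 / 0.53754 = 0.93254
θ = 2·atan2(ρ, z) = 2·atan2(0.25064, 0.689) = 0.69778 rad
ℓ = θ/κ = 0.69778/0.93254 = 0.74826

0.9325 78.96 0.7483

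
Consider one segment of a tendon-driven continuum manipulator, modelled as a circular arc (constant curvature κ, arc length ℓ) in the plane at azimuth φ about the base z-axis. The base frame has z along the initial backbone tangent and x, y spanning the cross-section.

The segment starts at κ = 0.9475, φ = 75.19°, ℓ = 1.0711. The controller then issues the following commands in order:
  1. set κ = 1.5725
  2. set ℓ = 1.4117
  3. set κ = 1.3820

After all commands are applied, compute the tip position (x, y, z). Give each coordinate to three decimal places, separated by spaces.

initial: κ=0.9475, φ=75.19°, ℓ=1.0711
cmd 1: set κ=1.5725 → (κ,φ,ℓ)=(1.5725,75.19°,1.0711) → tip=(0.1810,0.6844,0.6318)
cmd 2: set ℓ=1.4117 → (κ,φ,ℓ)=(1.5725,75.19°,1.4117) → tip=(0.2608,0.9864,0.5066)
cmd 3: set κ=1.3820 → (κ,φ,ℓ)=(1.3820,75.19°,1.4117) → tip=(0.2536,0.9591,0.6719)

0.254 0.959 0.672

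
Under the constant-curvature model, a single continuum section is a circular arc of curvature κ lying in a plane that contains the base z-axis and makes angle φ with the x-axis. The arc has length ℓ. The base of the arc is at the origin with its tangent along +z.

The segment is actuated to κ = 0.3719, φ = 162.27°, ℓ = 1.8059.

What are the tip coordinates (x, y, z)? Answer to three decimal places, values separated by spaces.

-0.556 0.178 1.673

θ = κ·ℓ = 0.3719 × 1.8059 = 0.67161 rad
ρ = (1 − cos θ)/κ = (1 − 0.78282)/0.3719 = 0.58398
z = sin θ / κ = 0.62225/0.3719 = 1.67317
x = ρ cos φ = 0.58398 × cos(162.27°) = -0.55624
y = ρ sin φ = 0.58398 × sin(162.27°) = 0.17784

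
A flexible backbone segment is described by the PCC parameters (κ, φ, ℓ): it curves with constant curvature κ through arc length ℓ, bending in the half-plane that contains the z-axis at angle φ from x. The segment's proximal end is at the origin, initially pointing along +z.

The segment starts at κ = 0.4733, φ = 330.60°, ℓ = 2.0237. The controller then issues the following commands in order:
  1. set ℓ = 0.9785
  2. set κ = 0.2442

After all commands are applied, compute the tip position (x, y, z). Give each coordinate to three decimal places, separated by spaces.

0.101 -0.057 0.969

initial: κ=0.4733, φ=330.60°, ℓ=2.0237
cmd 1: set ℓ=0.9785 → (κ,φ,ℓ)=(0.4733,330.60°,0.9785) → tip=(0.1939,-0.1093,0.9439)
cmd 2: set κ=0.2442 → (κ,φ,ℓ)=(0.2442,330.60°,0.9785) → tip=(0.1014,-0.0571,0.9692)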